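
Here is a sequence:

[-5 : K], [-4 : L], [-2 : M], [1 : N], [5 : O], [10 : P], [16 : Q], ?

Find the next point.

First slot — differences are 1, 2, 3, … (increasing by 1 each time): -5, -4, -2, 1, 5, 10, 16 → 23.
Letter goes K, L, M, N, O, P, Q → R (letters move forward 1 place in the alphabet).
Putting it together: [23 : R].

[23 : R]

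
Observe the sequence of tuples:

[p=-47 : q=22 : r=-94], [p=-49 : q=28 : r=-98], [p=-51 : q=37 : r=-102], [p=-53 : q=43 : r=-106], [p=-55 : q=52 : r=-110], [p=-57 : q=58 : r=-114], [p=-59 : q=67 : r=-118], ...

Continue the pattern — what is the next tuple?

[p=-61 : q=73 : r=-122]

P: -47, -49, -51, -53, -55, -57, -59 → -61 (−2 each step).
Q — alternating steps +6, +9, +6, +9, …: 22, 28, 37, 43, 52, 58, 67 → 73.
R: always 2 × the p, so -94, -98, -102, -106, -110, -114, -118 → -122.
Combining the parts gives [p=-61 : q=73 : r=-122].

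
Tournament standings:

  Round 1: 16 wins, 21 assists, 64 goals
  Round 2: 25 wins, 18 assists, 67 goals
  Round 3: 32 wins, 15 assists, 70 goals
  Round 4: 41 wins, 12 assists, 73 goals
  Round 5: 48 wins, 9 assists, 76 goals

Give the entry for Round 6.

57 wins, 6 assists, 79 goals

Wins: 16, 25, 32, 41, 48 → 57 (alternating steps +9, +7, +9, +7, …).
Assists: −3 each step; 21, 18, 15, 12, 9 → 6.
Goals: +3 each step, so 64, 67, 70, 73, 76 → 79.
Putting it together: 57 wins, 6 assists, 79 goals.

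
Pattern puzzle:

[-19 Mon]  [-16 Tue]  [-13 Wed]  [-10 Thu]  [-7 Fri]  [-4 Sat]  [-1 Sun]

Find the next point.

First coordinate: -19, -16, -13, -10, -7, -4, -1 → 2 (+3 each step).
Day: runs through the weekdays Mon→Sun, so Mon, Tue, Wed, Thu, Fri, Sat, Sun → Mon.
So the next point is [2 Mon].

[2 Mon]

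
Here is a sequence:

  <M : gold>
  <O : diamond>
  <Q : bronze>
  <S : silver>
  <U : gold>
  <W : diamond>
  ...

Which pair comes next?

<Y : bronze>

Letter goes M, O, Q, S, U, W → Y (letters move forward 2 places in the alphabet).
Rank goes gold, diamond, bronze, silver, gold, diamond → bronze (repeats gold → diamond → bronze → silver).
Putting it together: <Y : bronze>.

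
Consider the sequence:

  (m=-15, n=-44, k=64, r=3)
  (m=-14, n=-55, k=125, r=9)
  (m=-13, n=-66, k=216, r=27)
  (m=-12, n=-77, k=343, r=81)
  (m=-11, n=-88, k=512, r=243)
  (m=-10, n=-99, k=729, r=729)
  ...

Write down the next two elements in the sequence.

(m=-9, n=-110, k=1000, r=2187), (m=-8, n=-121, k=1331, r=6561)

M: -15, -14, -13, -12, -11, -10 → -9 → -8 (+1 each step).
N goes -44, -55, -66, -77, -88, -99 → -110 → -121 (−11 each step).
K: 64, 125, 216, 343, 512, 729 → 1000 → 1331 (perfect cubes: 4³, 5³, 6³, …).
R: 3, 9, 27, 81, 243, 729 → 2187 → 6561 (×3 each step).
Putting the parts together: (m=-9, n=-110, k=1000, r=2187) and then (m=-8, n=-121, k=1331, r=6561).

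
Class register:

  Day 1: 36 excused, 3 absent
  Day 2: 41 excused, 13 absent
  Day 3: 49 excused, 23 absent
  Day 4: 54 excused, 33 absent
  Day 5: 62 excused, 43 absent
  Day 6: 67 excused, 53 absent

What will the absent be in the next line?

Excused: 36, 41, 49, 54, 62, 67 → 75 (alternating steps +5, +8, +5, +8, …).
For the absent, +10 each step: 3, 13, 23, 33, 43, 53 → 63.

63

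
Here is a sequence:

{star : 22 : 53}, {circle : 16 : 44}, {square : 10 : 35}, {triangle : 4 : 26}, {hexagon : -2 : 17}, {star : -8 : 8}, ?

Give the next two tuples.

{circle : -14 : -1}, {square : -20 : -10}

Shape: repeats star → circle → square → triangle → hexagon, so star, circle, square, triangle, hexagon, star → circle → square.
Second component: −6 each step, so 22, 16, 10, 4, -2, -8 → -14 → -20.
Third component: 53, 44, 35, 26, 17, 8 → -1 → -10 (−9 each step).
So the next two tuples are {circle : -14 : -1} and {square : -20 : -10}.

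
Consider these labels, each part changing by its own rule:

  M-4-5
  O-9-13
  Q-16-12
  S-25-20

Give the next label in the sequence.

Letter: letters move forward 2 places in the alphabet; M, O, Q, S → U.
Second component: 4, 9, 16, 25 → 36 (perfect squares: 2², 3², 4², …).
Third component: 5, 13, 12, 20 → 19 (alternating steps +8, −1, +8, −1, …).
Putting it together: U-36-19.

U-36-19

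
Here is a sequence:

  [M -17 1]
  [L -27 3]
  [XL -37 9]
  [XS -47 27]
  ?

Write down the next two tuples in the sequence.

Size goes M, L, XL, XS → S → M (runs through clothing sizes XS→XL).
Second part goes -17, -27, -37, -47 → -57 → -67 (−10 each step).
Third part: ×3 each step, so 1, 3, 9, 27 → 81 → 243.
Putting the parts together: [S -57 81] and then [M -67 243].

[S -57 81], [M -67 243]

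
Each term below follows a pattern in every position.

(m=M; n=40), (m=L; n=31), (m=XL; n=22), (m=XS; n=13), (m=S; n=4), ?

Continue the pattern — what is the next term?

(m=M; n=-5)

For the m, runs through clothing sizes XS→XL: M, L, XL, XS, S → M.
N — −9 each step: 40, 31, 22, 13, 4 → -5.
Putting it together: (m=M; n=-5).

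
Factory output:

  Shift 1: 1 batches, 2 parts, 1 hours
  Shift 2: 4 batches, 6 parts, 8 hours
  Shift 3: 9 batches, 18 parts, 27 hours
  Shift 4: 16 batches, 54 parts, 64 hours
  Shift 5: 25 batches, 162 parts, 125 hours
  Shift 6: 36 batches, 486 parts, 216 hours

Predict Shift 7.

49 batches, 1458 parts, 343 hours

Batches: 1, 4, 9, 16, 25, 36 → 49 (perfect squares: 1², 2², 3², …).
Parts: 2, 6, 18, 54, 162, 486 → 1458 (×3 each step).
Hours goes 1, 8, 27, 64, 125, 216 → 343 (perfect cubes: 1³, 2³, 3³, …).
So the next row is 49 batches, 1458 parts, 343 hours.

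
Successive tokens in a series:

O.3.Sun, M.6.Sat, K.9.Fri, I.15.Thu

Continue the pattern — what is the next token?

Letter: O, M, K, I → G (letters move back 2 places in the alphabet).
Second component: 3, 6, 9, 15 → 24 (each term is the sum of the two before it).
Day: runs backward through the weekdays Mon→Sun, so Sun, Sat, Fri, Thu → Wed.
So the next token is G.24.Wed.

G.24.Wed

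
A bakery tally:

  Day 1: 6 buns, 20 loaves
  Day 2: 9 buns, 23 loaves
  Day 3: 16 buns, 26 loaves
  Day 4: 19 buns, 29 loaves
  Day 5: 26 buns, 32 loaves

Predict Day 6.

Buns: 6, 9, 16, 19, 26 → 29 (alternating steps +3, +7, +3, +7, …).
Loaves: +3 each step; 20, 23, 26, 29, 32 → 35.
Combining the parts gives 29 buns, 35 loaves.

29 buns, 35 loaves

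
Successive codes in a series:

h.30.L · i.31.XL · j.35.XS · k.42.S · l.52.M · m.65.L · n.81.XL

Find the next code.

o.100.XS

Letter: letters move forward 1 place in the alphabet, so h, i, j, k, l, m, n → o.
Second component: 30, 31, 35, 42, 52, 65, 81 → 100 (differences are 1, 4, 7, … (increasing by 3 each time)).
Size: repeats L → XL → XS → S → M; L, XL, XS, S, M, L, XL → XS.
Combining the parts gives o.100.XS.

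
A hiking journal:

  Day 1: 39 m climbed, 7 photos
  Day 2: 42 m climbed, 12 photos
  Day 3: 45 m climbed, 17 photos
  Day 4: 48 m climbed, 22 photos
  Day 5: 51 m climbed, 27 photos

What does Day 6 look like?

M climbed — +3 each step: 39, 42, 45, 48, 51 → 54.
For the photos, +5 each step: 7, 12, 17, 22, 27 → 32.
Putting it together: 54 m climbed, 32 photos.

54 m climbed, 32 photos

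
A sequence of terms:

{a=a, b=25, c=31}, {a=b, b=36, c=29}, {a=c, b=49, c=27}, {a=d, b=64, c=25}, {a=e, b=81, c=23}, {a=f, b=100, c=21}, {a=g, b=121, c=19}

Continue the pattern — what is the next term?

{a=h, b=144, c=17}

A: a, b, c, d, e, f, g → h (letters move forward 1 place in the alphabet).
B: perfect squares: 5², 6², 7², …; 25, 36, 49, 64, 81, 100, 121 → 144.
C — −2 each step: 31, 29, 27, 25, 23, 21, 19 → 17.
Putting it together: {a=h, b=144, c=17}.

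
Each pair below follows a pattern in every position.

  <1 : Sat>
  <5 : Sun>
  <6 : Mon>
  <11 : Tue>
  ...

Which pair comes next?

First slot: each term is the sum of the two before it; 1, 5, 6, 11 → 17.
Day: runs through the weekdays Mon→Sun; Sat, Sun, Mon, Tue → Wed.
So the next pair is <17 : Wed>.

<17 : Wed>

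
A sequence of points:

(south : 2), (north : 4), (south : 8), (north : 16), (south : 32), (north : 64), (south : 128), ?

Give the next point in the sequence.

(north : 256)

Direction: alternates south ↔ north, so south, north, south, north, south, north, south → north.
For the second slot, ×2 each step: 2, 4, 8, 16, 32, 64, 128 → 256.
Putting it together: (north : 256).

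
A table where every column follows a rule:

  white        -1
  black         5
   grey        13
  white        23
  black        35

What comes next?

grey  49

Shade: repeats white → black → grey; white, black, grey, white, black → grey.
Second component goes -1, 5, 13, 23, 35 → 49 (differences are 6, 8, 10, … (increasing by 2 each time)).
Putting it together: grey  49.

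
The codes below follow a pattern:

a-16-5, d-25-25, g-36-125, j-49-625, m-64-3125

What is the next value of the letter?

For the letter, letters move forward 3 places in the alphabet: a, d, g, j, m → p.

p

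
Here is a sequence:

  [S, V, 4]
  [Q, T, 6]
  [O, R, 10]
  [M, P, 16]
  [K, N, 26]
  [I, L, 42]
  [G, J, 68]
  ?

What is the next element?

[E, H, 110]

For the first letter, letters move back 2 places in the alphabet: S, Q, O, M, K, I, G → E.
For the second letter, letters move back 2 places in the alphabet: V, T, R, P, N, L, J → H.
Third entry — each term is the sum of the two before it: 4, 6, 10, 16, 26, 42, 68 → 110.
Putting it together: [E, H, 110].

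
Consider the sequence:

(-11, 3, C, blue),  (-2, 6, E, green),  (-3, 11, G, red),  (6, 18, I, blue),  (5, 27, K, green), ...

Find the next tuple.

(14, 38, M, red)

For the first value, alternating steps +9, −1, +9, −1, …: -11, -2, -3, 6, 5 → 14.
Second value: 3, 6, 11, 18, 27 → 38 (differences are 3, 5, 7, … (increasing by 2 each time)).
Letter — letters move forward 2 places in the alphabet: C, E, G, I, K → M.
For the colour, repeats blue → green → red: blue, green, red, blue, green → red.
So the next tuple is (14, 38, M, red).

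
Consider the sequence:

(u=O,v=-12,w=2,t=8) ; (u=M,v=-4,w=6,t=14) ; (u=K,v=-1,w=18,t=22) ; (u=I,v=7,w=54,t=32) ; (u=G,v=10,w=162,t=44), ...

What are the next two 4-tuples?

U: letters move back 2 places in the alphabet, so O, M, K, I, G → E → C.
V: alternating steps +8, +3, +8, +3, …, so -12, -4, -1, 7, 10 → 18 → 21.
W — ×3 each step: 2, 6, 18, 54, 162 → 486 → 1458.
T: differences are 6, 8, 10, … (increasing by 2 each time); 8, 14, 22, 32, 44 → 58 → 74.
Putting the parts together: (u=E,v=18,w=486,t=58) and then (u=C,v=21,w=1458,t=74).

(u=E,v=18,w=486,t=58), (u=C,v=21,w=1458,t=74)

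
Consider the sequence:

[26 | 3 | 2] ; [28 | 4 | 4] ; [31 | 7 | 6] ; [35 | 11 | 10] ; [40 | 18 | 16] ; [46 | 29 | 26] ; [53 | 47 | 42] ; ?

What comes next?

[61 | 76 | 68]

First component goes 26, 28, 31, 35, 40, 46, 53 → 61 (differences are 2, 3, 4, … (increasing by 1 each time)).
Second component: 3, 4, 7, 11, 18, 29, 47 → 76 (each term is the sum of the two before it).
Third component: each term is the sum of the two before it; 2, 4, 6, 10, 16, 26, 42 → 68.
Combining the parts gives [61 | 76 | 68].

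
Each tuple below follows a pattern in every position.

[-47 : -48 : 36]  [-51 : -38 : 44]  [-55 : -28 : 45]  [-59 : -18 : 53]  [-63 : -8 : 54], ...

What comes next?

[-67 : 2 : 62]

First component: −4 each step; -47, -51, -55, -59, -63 → -67.
Second component: -48, -38, -28, -18, -8 → 2 (+10 each step).
Third component: 36, 44, 45, 53, 54 → 62 (alternating steps +8, +1, +8, +1, …).
Combining the parts gives [-67 : 2 : 62].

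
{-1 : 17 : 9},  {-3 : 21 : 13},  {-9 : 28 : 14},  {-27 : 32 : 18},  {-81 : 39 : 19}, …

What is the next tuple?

First part goes -1, -3, -9, -27, -81 → -243 (×3 each step).
Second part: alternating steps +4, +7, +4, +7, …, so 17, 21, 28, 32, 39 → 43.
For the third part, alternating steps +4, +1, +4, +1, …: 9, 13, 14, 18, 19 → 23.
Putting it together: {-243 : 43 : 23}.

{-243 : 43 : 23}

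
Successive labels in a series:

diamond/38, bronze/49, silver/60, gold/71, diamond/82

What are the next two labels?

bronze/93, silver/104

Rank — repeats diamond → bronze → silver → gold: diamond, bronze, silver, gold, diamond → bronze → silver.
Second component — +11 each step: 38, 49, 60, 71, 82 → 93 → 104.
So the next two labels are bronze/93 and silver/104.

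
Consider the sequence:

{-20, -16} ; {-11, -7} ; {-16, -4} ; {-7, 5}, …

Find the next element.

{-12, 8}

First coordinate: -20, -11, -16, -7 → -12 (alternating steps +9, −5, +9, −5, …).
For the second coordinate, alternating steps +9, +3, +9, +3, …: -16, -7, -4, 5 → 8.
Combining the parts gives {-12, 8}.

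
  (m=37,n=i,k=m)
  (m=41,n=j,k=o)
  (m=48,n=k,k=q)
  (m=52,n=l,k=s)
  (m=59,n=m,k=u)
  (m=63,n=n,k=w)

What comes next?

(m=70,n=o,k=y)

M goes 37, 41, 48, 52, 59, 63 → 70 (alternating steps +4, +7, +4, +7, …).
N — letters move forward 1 place in the alphabet: i, j, k, l, m, n → o.
K: letters move forward 2 places in the alphabet, so m, o, q, s, u, w → y.
So the next element is (m=70,n=o,k=y).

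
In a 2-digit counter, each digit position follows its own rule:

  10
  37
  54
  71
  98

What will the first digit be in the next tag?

1

For the first digit, +2 each step, mod 10: 1, 3, 5, 7, 9 → 1.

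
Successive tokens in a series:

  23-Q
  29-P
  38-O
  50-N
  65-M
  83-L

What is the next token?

104-K

First component: 23, 29, 38, 50, 65, 83 → 104 (differences are 6, 9, 12, … (increasing by 3 each time)).
Letter: letters move back 1 place in the alphabet; Q, P, O, N, M, L → K.
Combining the parts gives 104-K.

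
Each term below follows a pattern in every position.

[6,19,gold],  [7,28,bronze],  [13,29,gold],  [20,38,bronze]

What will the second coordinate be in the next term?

39

For the second coordinate, alternating steps +9, +1, +9, +1, …: 19, 28, 29, 38 → 39.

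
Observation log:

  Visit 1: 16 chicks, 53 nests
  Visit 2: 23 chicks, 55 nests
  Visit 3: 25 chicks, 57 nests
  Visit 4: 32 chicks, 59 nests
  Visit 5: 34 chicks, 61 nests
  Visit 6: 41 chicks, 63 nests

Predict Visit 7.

43 chicks, 65 nests

Chicks: alternating steps +7, +2, +7, +2, …; 16, 23, 25, 32, 34, 41 → 43.
Nests: +2 each step; 53, 55, 57, 59, 61, 63 → 65.
So the next row is 43 chicks, 65 nests.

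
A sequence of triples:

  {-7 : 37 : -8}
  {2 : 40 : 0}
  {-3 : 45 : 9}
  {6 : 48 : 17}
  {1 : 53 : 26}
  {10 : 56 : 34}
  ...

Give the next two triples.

{5 : 61 : 43}, {14 : 64 : 51}

For the first slot, alternating steps +9, −5, +9, −5, …: -7, 2, -3, 6, 1, 10 → 5 → 14.
For the second slot, alternating steps +3, +5, +3, +5, …: 37, 40, 45, 48, 53, 56 → 61 → 64.
Third slot: -8, 0, 9, 17, 26, 34 → 43 → 51 (alternating steps +8, +9, +8, +9, …).
Putting the parts together: {5 : 61 : 43} and then {14 : 64 : 51}.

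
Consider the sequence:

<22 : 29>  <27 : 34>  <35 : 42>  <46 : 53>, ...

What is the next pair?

<60 : 67>

First part goes 22, 27, 35, 46 → 60 (differences are 5, 8, 11, … (increasing by 3 each time)).
Second part: 29, 34, 42, 53 → 67 (always 7 more than the first part).
Putting it together: <60 : 67>.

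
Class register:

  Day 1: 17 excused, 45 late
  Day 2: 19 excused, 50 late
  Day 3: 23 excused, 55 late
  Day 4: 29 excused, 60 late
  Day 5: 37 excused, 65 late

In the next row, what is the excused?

Excused: differences are 2, 4, 6, … (increasing by 2 each time); 17, 19, 23, 29, 37 → 47.

47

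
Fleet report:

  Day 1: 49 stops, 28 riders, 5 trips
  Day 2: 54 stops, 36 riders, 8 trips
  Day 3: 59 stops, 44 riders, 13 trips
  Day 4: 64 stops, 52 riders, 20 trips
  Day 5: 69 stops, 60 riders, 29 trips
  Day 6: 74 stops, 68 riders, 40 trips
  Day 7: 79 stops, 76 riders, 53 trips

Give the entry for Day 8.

84 stops, 84 riders, 68 trips

Stops — +5 each step: 49, 54, 59, 64, 69, 74, 79 → 84.
Riders — +8 each step: 28, 36, 44, 52, 60, 68, 76 → 84.
Trips: differences are 3, 5, 7, … (increasing by 2 each time), so 5, 8, 13, 20, 29, 40, 53 → 68.
So the next row is 84 stops, 84 riders, 68 trips.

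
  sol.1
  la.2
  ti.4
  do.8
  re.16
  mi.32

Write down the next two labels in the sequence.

fa.64 then sol.128

Note — runs through the solfège scale do→ti: sol, la, ti, do, re, mi → fa → sol.
Second component goes 1, 2, 4, 8, 16, 32 → 64 → 128 (×2 each step).
Putting the parts together: fa.64 and then sol.128.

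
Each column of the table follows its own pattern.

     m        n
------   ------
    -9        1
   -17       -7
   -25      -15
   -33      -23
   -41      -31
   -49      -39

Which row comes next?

For the column m, −8 each step: -9, -17, -25, -33, -41, -49 → -57.
Column n: always 10 more than the column m, so 1, -7, -15, -23, -31, -39 → -47.
Putting it together: -57  -47.

-57  -47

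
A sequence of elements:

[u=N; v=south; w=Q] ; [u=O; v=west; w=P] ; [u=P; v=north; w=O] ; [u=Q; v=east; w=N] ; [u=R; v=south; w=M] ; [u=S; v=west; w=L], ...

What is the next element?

[u=T; v=north; w=K]

U: letters move forward 1 place in the alphabet, so N, O, P, Q, R, S → T.
V: south, west, north, east, south, west → north (repeats south → west → north → east).
For the w, letters move back 1 place in the alphabet: Q, P, O, N, M, L → K.
Putting it together: [u=T; v=north; w=K].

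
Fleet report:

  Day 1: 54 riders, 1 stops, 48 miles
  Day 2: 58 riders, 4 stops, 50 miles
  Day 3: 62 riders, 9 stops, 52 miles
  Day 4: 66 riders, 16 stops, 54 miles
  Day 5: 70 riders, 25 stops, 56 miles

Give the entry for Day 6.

74 riders, 36 stops, 58 miles

Riders: +4 each step, so 54, 58, 62, 66, 70 → 74.
Stops: perfect squares: 1², 2², 3², …, so 1, 4, 9, 16, 25 → 36.
Miles: 48, 50, 52, 54, 56 → 58 (+2 each step).
Combining the parts gives 74 riders, 36 stops, 58 miles.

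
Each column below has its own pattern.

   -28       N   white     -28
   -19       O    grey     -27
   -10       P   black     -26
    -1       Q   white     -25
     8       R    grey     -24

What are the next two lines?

First component goes -28, -19, -10, -1, 8 → 17 → 26 (+9 each step).
For the letter, letters move forward 1 place in the alphabet: N, O, P, Q, R → S → T.
Shade: white, grey, black, white, grey → black → white (repeats white → grey → black).
Fourth component goes -28, -27, -26, -25, -24 → -23 → -22 (+1 each step).
So the next two lines are 17  S  black  -23 and 26  T  white  -22.

17  S  black  -23; 26  T  white  -22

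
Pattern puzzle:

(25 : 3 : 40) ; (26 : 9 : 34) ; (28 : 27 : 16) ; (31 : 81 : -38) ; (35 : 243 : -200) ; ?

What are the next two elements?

For the first value, differences are 1, 2, 3, … (increasing by 1 each time): 25, 26, 28, 31, 35 → 40 → 46.
Second value: 3, 9, 27, 81, 243 → 729 → 2187 (×3 each step).
For the third value, together with the second value always sums to 43: 40, 34, 16, -38, -200 → -686 → -2144.
Putting the parts together: (40 : 729 : -686) and then (46 : 2187 : -2144).

(40 : 729 : -686), (46 : 2187 : -2144)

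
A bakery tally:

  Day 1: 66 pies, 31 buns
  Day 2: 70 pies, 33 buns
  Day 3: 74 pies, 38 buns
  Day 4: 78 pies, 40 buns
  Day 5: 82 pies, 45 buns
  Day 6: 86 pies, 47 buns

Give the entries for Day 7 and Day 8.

Pies goes 66, 70, 74, 78, 82, 86 → 90 → 94 (+4 each step).
Buns: alternating steps +2, +5, +2, +5, …, so 31, 33, 38, 40, 45, 47 → 52 → 54.
So the next two records are 90 pies, 52 buns and 94 pies, 54 buns.

90 pies, 52 buns; 94 pies, 54 buns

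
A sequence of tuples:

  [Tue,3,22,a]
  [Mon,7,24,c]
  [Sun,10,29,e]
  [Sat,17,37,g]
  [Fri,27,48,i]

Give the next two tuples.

[Thu,44,62,k], [Wed,71,79,m]

For the day, runs backward through the weekdays Mon→Sun: Tue, Mon, Sun, Sat, Fri → Thu → Wed.
For the second value, each term is the sum of the two before it: 3, 7, 10, 17, 27 → 44 → 71.
Third value: 22, 24, 29, 37, 48 → 62 → 79 (differences are 2, 5, 8, … (increasing by 3 each time)).
For the letter, letters move forward 2 places in the alphabet: a, c, e, g, i → k → m.
Putting the parts together: [Thu,44,62,k] and then [Wed,71,79,m].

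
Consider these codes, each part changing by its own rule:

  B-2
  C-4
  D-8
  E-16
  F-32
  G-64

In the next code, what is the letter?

Letter goes B, C, D, E, F, G → H (letters move forward 1 place in the alphabet).
Second component goes 2, 4, 8, 16, 32, 64 → 128 (×2 each step).

H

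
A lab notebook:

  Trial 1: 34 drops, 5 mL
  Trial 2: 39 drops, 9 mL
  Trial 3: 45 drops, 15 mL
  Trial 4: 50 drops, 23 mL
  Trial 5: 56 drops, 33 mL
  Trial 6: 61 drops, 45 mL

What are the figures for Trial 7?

67 drops, 59 mL

Drops goes 34, 39, 45, 50, 56, 61 → 67 (alternating steps +5, +6, +5, +6, …).
ML: 5, 9, 15, 23, 33, 45 → 59 (differences are 4, 6, 8, … (increasing by 2 each time)).
Combining the parts gives 67 drops, 59 mL.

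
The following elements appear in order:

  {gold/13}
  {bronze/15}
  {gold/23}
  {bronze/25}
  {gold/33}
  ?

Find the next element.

{bronze/35}

Rank: alternates gold ↔ bronze, so gold, bronze, gold, bronze, gold → bronze.
Second component: alternating steps +2, +8, +2, +8, …, so 13, 15, 23, 25, 33 → 35.
So the next element is {bronze/35}.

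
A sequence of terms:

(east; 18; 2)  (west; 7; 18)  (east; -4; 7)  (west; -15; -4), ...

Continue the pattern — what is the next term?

Direction: east, west, east, west → east (alternates east ↔ west).
Second coordinate: 18, 7, -4, -15 → -26 (−11 each step).
Third coordinate: always the previous value of the second coordinate; 2, 18, 7, -4 → -15.
Putting it together: (east; -26; -15).

(east; -26; -15)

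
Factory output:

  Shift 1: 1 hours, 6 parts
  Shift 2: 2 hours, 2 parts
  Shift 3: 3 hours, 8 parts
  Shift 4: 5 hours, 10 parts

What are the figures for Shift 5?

Hours goes 1, 2, 3, 5 → 8 (each term is the sum of the two before it).
Parts: each term is the sum of the two before it; 6, 2, 8, 10 → 18.
So the next line is 8 hours, 18 parts.

8 hours, 18 parts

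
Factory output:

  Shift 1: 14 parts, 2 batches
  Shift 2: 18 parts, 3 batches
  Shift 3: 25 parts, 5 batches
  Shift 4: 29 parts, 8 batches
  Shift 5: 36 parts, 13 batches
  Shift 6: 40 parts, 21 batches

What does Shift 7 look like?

47 parts, 34 batches

Parts: alternating steps +4, +7, +4, +7, …; 14, 18, 25, 29, 36, 40 → 47.
Batches: 2, 3, 5, 8, 13, 21 → 34 (each term is the sum of the two before it).
So the next record is 47 parts, 34 batches.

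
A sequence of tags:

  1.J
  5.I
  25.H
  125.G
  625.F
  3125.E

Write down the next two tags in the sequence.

First component — ×5 each step: 1, 5, 25, 125, 625, 3125 → 15625 → 78125.
Letter: letters move back 1 place in the alphabet, so J, I, H, G, F, E → D → C.
So the next two tags are 15625.D and 78125.C.

15625.D, 78125.C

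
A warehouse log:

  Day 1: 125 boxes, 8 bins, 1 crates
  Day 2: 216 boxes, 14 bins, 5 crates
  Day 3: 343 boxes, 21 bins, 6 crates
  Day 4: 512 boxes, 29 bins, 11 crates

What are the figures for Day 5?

Boxes — perfect cubes: 5³, 6³, 7³, …: 125, 216, 343, 512 → 729.
Bins goes 8, 14, 21, 29 → 38 (differences are 6, 7, 8, … (increasing by 1 each time)).
Crates: 1, 5, 6, 11 → 17 (each term is the sum of the two before it).
So the next row is 729 boxes, 38 bins, 17 crates.

729 boxes, 38 bins, 17 crates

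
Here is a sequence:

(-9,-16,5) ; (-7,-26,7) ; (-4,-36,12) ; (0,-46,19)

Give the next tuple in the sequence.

First part: differences are 2, 3, 4, … (increasing by 1 each time); -9, -7, -4, 0 → 5.
Second part goes -16, -26, -36, -46 → -56 (−10 each step).
Third part — each term is the sum of the two before it: 5, 7, 12, 19 → 31.
So the next tuple is (5,-56,31).

(5,-56,31)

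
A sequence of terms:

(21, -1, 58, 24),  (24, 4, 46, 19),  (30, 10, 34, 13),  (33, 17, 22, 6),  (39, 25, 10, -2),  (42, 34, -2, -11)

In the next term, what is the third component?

-14

First component: alternating steps +3, +6, +3, +6, …; 21, 24, 30, 33, 39, 42 → 48.
Second component: differences are 5, 6, 7, … (increasing by 1 each time); -1, 4, 10, 17, 25, 34 → 44.
Third component: 58, 46, 34, 22, 10, -2 → -14 (−12 each step).
Fourth component: together with the second component always sums to 23; 24, 19, 13, 6, -2, -11 → -21.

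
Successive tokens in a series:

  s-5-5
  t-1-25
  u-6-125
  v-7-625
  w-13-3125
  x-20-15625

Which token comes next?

y-33-78125

Letter: s, t, u, v, w, x → y (letters move forward 1 place in the alphabet).
Second component: each term is the sum of the two before it; 5, 1, 6, 7, 13, 20 → 33.
Third component — ×5 each step: 5, 25, 125, 625, 3125, 15625 → 78125.
So the next token is y-33-78125.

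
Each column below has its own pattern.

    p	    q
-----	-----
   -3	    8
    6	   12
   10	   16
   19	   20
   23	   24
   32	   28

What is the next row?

36  32

Column p: alternating steps +9, +4, +9, +4, …; -3, 6, 10, 19, 23, 32 → 36.
Column q: 8, 12, 16, 20, 24, 28 → 32 (+4 each step).
Combining the parts gives 36  32.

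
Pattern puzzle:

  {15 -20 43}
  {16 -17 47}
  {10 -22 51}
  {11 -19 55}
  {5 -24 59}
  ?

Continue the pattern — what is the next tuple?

First component — alternating steps +1, −6, +1, −6, …: 15, 16, 10, 11, 5 → 6.
For the second component, alternating steps +3, −5, +3, −5, …: -20, -17, -22, -19, -24 → -21.
Third component — +4 each step: 43, 47, 51, 55, 59 → 63.
Putting it together: {6 -21 63}.

{6 -21 63}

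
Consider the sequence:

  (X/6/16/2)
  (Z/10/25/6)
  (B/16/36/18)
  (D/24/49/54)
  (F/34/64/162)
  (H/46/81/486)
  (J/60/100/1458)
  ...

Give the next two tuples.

Letter — letters move forward 2 places in the alphabet, wrapping Z→A: X, Z, B, D, F, H, J → L → N.
Second coordinate: differences are 4, 6, 8, … (increasing by 2 each time); 6, 10, 16, 24, 34, 46, 60 → 76 → 94.
For the third coordinate, perfect squares: 4², 5², 6², …: 16, 25, 36, 49, 64, 81, 100 → 121 → 144.
Fourth coordinate: 2, 6, 18, 54, 162, 486, 1458 → 4374 → 13122 (×3 each step).
So the next two tuples are (L/76/121/4374) and (N/94/144/13122).

(L/76/121/4374), (N/94/144/13122)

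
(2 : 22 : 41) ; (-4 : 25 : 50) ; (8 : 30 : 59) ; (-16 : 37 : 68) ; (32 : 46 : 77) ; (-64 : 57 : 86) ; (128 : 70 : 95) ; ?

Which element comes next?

First coordinate: ×(-2) each step, so 2, -4, 8, -16, 32, -64, 128 → -256.
Second coordinate: 22, 25, 30, 37, 46, 57, 70 → 85 (differences are 3, 5, 7, … (increasing by 2 each time)).
Third coordinate goes 41, 50, 59, 68, 77, 86, 95 → 104 (+9 each step).
Combining the parts gives (-256 : 85 : 104).

(-256 : 85 : 104)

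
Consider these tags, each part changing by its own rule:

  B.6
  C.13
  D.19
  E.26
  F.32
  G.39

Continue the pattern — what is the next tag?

H.45

Letter goes B, C, D, E, F, G → H (letters move forward 1 place in the alphabet).
For the second component, alternating steps +7, +6, +7, +6, …: 6, 13, 19, 26, 32, 39 → 45.
Combining the parts gives H.45.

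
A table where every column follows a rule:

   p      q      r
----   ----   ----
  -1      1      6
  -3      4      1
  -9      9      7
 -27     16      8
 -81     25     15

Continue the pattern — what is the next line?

Column p: -1, -3, -9, -27, -81 → -243 (×3 each step).
Column q: 1, 4, 9, 16, 25 → 36 (perfect squares: 1², 2², 3², …).
For the column r, each term is the sum of the two before it: 6, 1, 7, 8, 15 → 23.
Putting it together: -243  36  23.

-243  36  23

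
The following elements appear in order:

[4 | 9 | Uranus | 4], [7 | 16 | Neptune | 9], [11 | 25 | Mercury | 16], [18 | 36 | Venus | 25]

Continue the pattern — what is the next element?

First slot: each term is the sum of the two before it, so 4, 7, 11, 18 → 29.
Second slot: 9, 16, 25, 36 → 49 (perfect squares: 3², 4², 5², …).
Planet: runs through the planets Mercury→Neptune; Uranus, Neptune, Mercury, Venus → Earth.
Fourth slot goes 4, 9, 16, 25 → 36 (perfect squares: 2², 3², 4², …).
So the next element is [29 | 49 | Earth | 36].

[29 | 49 | Earth | 36]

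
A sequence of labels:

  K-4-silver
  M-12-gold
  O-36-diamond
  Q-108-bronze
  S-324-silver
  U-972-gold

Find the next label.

For the letter, letters move forward 2 places in the alphabet: K, M, O, Q, S, U → W.
Second component goes 4, 12, 36, 108, 324, 972 → 2916 (×3 each step).
Rank — repeats silver → gold → diamond → bronze: silver, gold, diamond, bronze, silver, gold → diamond.
Putting it together: W-2916-diamond.

W-2916-diamond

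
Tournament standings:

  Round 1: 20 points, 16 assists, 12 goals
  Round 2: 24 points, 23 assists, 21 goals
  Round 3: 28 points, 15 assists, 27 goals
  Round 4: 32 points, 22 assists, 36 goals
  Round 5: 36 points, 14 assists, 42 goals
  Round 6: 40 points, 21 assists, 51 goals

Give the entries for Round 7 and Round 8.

Points: 20, 24, 28, 32, 36, 40 → 44 → 48 (+4 each step).
For the assists, alternating steps +7, −8, +7, −8, …: 16, 23, 15, 22, 14, 21 → 13 → 20.
Goals — alternating steps +9, +6, +9, +6, …: 12, 21, 27, 36, 42, 51 → 57 → 66.
So the next two records are 44 points, 13 assists, 57 goals and 48 points, 20 assists, 66 goals.

44 points, 13 assists, 57 goals; 48 points, 20 assists, 66 goals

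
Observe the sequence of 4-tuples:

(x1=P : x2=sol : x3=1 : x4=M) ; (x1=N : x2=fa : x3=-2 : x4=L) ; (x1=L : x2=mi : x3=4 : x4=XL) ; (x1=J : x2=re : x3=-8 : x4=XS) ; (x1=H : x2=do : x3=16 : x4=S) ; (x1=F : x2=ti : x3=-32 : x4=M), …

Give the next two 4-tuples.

X1: letters move back 2 places in the alphabet; P, N, L, J, H, F → D → B.
X2 — runs backward through the solfège scale do→ti: sol, fa, mi, re, do, ti → la → sol.
X3: ×(-2) each step, so 1, -2, 4, -8, 16, -32 → 64 → -128.
X4: M, L, XL, XS, S, M → L → XL (repeats M → L → XL → XS → S).
Putting the parts together: (x1=D : x2=la : x3=64 : x4=L) and then (x1=B : x2=sol : x3=-128 : x4=XL).

(x1=D : x2=la : x3=64 : x4=L), (x1=B : x2=sol : x3=-128 : x4=XL)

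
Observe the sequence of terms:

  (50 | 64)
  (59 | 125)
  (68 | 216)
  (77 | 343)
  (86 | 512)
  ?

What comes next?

(95 | 729)

First entry: +9 each step, so 50, 59, 68, 77, 86 → 95.
Second entry: 64, 125, 216, 343, 512 → 729 (perfect cubes: 4³, 5³, 6³, …).
Combining the parts gives (95 | 729).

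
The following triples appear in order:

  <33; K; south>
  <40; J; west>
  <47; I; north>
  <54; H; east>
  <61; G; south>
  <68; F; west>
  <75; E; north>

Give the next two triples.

First coordinate: 33, 40, 47, 54, 61, 68, 75 → 82 → 89 (+7 each step).
Letter: letters move back 1 place in the alphabet, so K, J, I, H, G, F, E → D → C.
Direction: south, west, north, east, south, west, north → east → south (repeats south → west → north → east).
Putting the parts together: <82; D; east> and then <89; C; south>.

<82; D; east>, <89; C; south>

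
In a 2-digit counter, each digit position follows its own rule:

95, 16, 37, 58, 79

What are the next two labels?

First digit: 9, 1, 3, 5, 7 → 9 → 1 (+2 each step, mod 10).
Second digit goes 5, 6, 7, 8, 9 → 0 → 1 (+1 each step, mod 10).
So the next two labels are 90 and 11.

90 then 11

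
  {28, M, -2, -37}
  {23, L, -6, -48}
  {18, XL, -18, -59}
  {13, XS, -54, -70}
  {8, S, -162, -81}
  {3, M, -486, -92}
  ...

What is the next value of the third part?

-1458

For the first part, −5 each step: 28, 23, 18, 13, 8, 3 → -2.
Size: repeats M → L → XL → XS → S, so M, L, XL, XS, S, M → L.
Third part: -2, -6, -18, -54, -162, -486 → -1458 (×3 each step).
Fourth part: −11 each step; -37, -48, -59, -70, -81, -92 → -103.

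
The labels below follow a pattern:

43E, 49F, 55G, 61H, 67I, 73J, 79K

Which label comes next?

First component goes 43, 49, 55, 61, 67, 73, 79 → 85 (+6 each step).
Letter — letters move forward 1 place in the alphabet: E, F, G, H, I, J, K → L.
Combining the parts gives 85L.

85L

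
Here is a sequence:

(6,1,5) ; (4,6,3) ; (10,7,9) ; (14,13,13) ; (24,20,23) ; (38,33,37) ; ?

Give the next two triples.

For the first part, each term is the sum of the two before it: 6, 4, 10, 14, 24, 38 → 62 → 100.
Second part: 1, 6, 7, 13, 20, 33 → 53 → 86 (each term is the sum of the two before it).
Third part: 5, 3, 9, 13, 23, 37 → 61 → 99 (always 1 less than the first part).
So the next two triples are (62,53,61) and (100,86,99).

(62,53,61), (100,86,99)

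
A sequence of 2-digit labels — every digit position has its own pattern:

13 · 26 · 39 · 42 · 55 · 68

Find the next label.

71

First digit: +1 each step, mod 10, so 1, 2, 3, 4, 5, 6 → 7.
Second digit goes 3, 6, 9, 2, 5, 8 → 1 (+3 each step, mod 10).
Combining the parts gives 71.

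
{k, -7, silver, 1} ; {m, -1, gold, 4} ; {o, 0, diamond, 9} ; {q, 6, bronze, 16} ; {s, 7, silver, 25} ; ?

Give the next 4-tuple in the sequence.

{u, 13, gold, 36}

Letter: letters move forward 2 places in the alphabet; k, m, o, q, s → u.
Second value: alternating steps +6, +1, +6, +1, …; -7, -1, 0, 6, 7 → 13.
For the rank, repeats silver → gold → diamond → bronze: silver, gold, diamond, bronze, silver → gold.
Fourth value — perfect squares: 1², 2², 3², …: 1, 4, 9, 16, 25 → 36.
Combining the parts gives {u, 13, gold, 36}.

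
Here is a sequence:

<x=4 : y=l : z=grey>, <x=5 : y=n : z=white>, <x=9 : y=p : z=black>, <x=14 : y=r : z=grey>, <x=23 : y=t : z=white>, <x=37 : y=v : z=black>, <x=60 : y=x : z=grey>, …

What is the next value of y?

For the x, each term is the sum of the two before it: 4, 5, 9, 14, 23, 37, 60 → 97.
Y: letters move forward 2 places in the alphabet; l, n, p, r, t, v, x → z.
Z: repeats grey → white → black; grey, white, black, grey, white, black, grey → white.

z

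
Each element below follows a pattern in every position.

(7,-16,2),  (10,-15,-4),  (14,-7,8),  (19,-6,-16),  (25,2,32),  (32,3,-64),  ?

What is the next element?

First coordinate: differences are 3, 4, 5, … (increasing by 1 each time); 7, 10, 14, 19, 25, 32 → 40.
For the second coordinate, alternating steps +1, +8, +1, +8, …: -16, -15, -7, -6, 2, 3 → 11.
Third coordinate: ×(-2) each step, so 2, -4, 8, -16, 32, -64 → 128.
Putting it together: (40,11,128).

(40,11,128)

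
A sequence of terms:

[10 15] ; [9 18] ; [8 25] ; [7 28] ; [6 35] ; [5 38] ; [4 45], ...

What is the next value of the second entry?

48

Second entry — alternating steps +3, +7, +3, +7, …: 15, 18, 25, 28, 35, 38, 45 → 48.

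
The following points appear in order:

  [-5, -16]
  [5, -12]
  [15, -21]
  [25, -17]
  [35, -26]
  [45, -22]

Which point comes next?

[55, -31]

First component: -5, 5, 15, 25, 35, 45 → 55 (+10 each step).
Second component: alternating steps +4, −9, +4, −9, …, so -16, -12, -21, -17, -26, -22 → -31.
Putting it together: [55, -31].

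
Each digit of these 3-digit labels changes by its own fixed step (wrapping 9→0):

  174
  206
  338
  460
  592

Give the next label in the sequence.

624

First digit: +1 each step, mod 10; 1, 2, 3, 4, 5 → 6.
Second digit: +3 each step, mod 10, so 7, 0, 3, 6, 9 → 2.
Third digit: +2 each step, mod 10; 4, 6, 8, 0, 2 → 4.
Putting it together: 624.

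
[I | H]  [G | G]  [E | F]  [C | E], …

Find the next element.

First letter goes I, G, E, C → A (letters move back 2 places in the alphabet).
For the second letter, letters move back 1 place in the alphabet: H, G, F, E → D.
Putting it together: [A | D].

[A | D]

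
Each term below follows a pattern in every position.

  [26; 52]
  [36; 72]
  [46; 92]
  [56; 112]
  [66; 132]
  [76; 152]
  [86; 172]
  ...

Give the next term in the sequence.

For the first slot, +10 each step: 26, 36, 46, 56, 66, 76, 86 → 96.
Second slot: 52, 72, 92, 112, 132, 152, 172 → 192 (always 2 × the first slot).
Combining the parts gives [96; 192].

[96; 192]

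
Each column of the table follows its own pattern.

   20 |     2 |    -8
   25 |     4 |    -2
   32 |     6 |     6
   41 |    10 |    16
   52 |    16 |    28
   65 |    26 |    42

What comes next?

80  42  58

For the first component, differences are 5, 7, 9, … (increasing by 2 each time): 20, 25, 32, 41, 52, 65 → 80.
Second component goes 2, 4, 6, 10, 16, 26 → 42 (each term is the sum of the two before it).
Third component: differences are 6, 8, 10, … (increasing by 2 each time); -8, -2, 6, 16, 28, 42 → 58.
Combining the parts gives 80  42  58.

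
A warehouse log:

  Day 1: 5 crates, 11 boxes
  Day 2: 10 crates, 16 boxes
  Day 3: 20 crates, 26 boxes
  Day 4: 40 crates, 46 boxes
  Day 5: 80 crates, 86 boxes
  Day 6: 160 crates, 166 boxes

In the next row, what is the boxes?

Crates: ×2 each step, so 5, 10, 20, 40, 80, 160 → 320.
Boxes: always 6 more than the crates, so 11, 16, 26, 46, 86, 166 → 326.

326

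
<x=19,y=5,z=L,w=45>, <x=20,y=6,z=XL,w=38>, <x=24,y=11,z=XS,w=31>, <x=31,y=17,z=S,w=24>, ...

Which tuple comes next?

X: 19, 20, 24, 31 → 41 (differences are 1, 4, 7, … (increasing by 3 each time)).
Y: each term is the sum of the two before it, so 5, 6, 11, 17 → 28.
Z: runs through clothing sizes XS→XL; L, XL, XS, S → M.
W: 45, 38, 31, 24 → 17 (−7 each step).
Combining the parts gives <x=41,y=28,z=M,w=17>.

<x=41,y=28,z=M,w=17>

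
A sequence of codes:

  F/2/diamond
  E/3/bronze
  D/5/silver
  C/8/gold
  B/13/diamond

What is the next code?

Letter: letters move back 1 place in the alphabet; F, E, D, C, B → A.
Second component — each term is the sum of the two before it: 2, 3, 5, 8, 13 → 21.
Rank: repeats diamond → bronze → silver → gold; diamond, bronze, silver, gold, diamond → bronze.
So the next code is A/21/bronze.

A/21/bronze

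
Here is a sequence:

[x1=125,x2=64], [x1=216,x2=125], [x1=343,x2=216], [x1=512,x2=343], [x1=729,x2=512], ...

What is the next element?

X1: perfect cubes: 5³, 6³, 7³, …, so 125, 216, 343, 512, 729 → 1000.
X2 — perfect cubes: 4³, 5³, 6³, …: 64, 125, 216, 343, 512 → 729.
Combining the parts gives [x1=1000,x2=729].

[x1=1000,x2=729]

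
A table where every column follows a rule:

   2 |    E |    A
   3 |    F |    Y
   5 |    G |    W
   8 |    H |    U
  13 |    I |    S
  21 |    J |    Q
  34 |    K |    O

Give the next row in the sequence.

55  L  M

First component goes 2, 3, 5, 8, 13, 21, 34 → 55 (each term is the sum of the two before it).
First letter: E, F, G, H, I, J, K → L (letters move forward 1 place in the alphabet).
Second letter — letters move back 2 places in the alphabet, wrapping A→Z: A, Y, W, U, S, Q, O → M.
So the next row is 55  L  M.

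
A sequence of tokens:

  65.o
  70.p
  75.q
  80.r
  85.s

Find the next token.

First component — +5 each step: 65, 70, 75, 80, 85 → 90.
Letter goes o, p, q, r, s → t (letters move forward 1 place in the alphabet).
So the next token is 90.t.

90.t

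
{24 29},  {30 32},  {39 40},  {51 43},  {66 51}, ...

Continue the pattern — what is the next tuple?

First component: 24, 30, 39, 51, 66 → 84 (differences are 6, 9, 12, … (increasing by 3 each time)).
For the second component, alternating steps +3, +8, +3, +8, …: 29, 32, 40, 43, 51 → 54.
So the next tuple is {84 54}.

{84 54}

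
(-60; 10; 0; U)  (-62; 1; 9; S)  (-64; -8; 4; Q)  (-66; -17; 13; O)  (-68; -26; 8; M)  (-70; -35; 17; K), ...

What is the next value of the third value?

12

For the third value, alternating steps +9, −5, +9, −5, …: 0, 9, 4, 13, 8, 17 → 12.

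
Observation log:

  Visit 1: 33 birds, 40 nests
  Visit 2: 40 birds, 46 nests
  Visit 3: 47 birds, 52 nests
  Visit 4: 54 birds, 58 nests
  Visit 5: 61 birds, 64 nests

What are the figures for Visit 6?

68 birds, 70 nests

Birds: +7 each step; 33, 40, 47, 54, 61 → 68.
Nests goes 40, 46, 52, 58, 64 → 70 (+6 each step).
So the next line is 68 birds, 70 nests.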